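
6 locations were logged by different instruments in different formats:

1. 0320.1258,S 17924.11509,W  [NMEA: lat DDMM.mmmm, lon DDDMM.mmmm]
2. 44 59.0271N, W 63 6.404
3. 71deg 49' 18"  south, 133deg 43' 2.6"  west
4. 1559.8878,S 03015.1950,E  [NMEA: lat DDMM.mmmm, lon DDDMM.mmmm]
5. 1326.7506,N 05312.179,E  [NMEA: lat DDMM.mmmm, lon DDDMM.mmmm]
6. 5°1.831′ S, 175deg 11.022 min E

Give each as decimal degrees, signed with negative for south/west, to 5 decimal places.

1. -3.33543, -179.40192
2. 44.98379, -63.10673
3. -71.82167, -133.71739
4. -15.99813, 30.25325
5. 13.44584, 53.20298
6. -5.03052, 175.18370

Point 1:
  Latitude: split at 2 digits → 03° and 20.1258′; 3 + 20.1258/60 = 3.335430
  hemisphere S, so the sign is −
  λ: split at 3 digits → 179° and 24.11509′; 179 + 24.11509/60 = 179.401918
  W ⇒ negate
Point 2:
  Lat: 44 + 59.0271/60 = 44.983785
  N ⇒ keep positive
  Longitude: 6.404′ = 0.106733°; total 63.106733
  hemisphere W, so the sign is −
Point 3:
  φ: 49′ + 18″ = 49.30000′; 71 + 49.30000/60 = 71.821667
  S ⇒ negate
  Lon: 133 + 43/60 + 2.6/3600 = 133.717389
  W ⇒ negate
Point 4:
  φ: degrees = first 2 digits = 15, minutes = 59.8878; 15 + 59.8878/60 = 15.998130
  S → negative
  Lon: degrees = first 3 digits = 30, minutes = 15.195; 30 + 15.195/60 = 30.253250
  E ⇒ keep positive
Point 5:
  φ: degrees = first 2 digits = 13, minutes = 26.7506; 13 + 26.7506/60 = 13.445843
  N ⇒ keep positive
  Lon: degrees = first 3 digits = 53, minutes = 12.179; 53 + 12.179/60 = 53.202983
  E ⇒ keep positive
Point 6:
  Latitude: 1.831′ = 0.030517°; total 5.030517
  hemisphere S, so the sign is −
  Lon: 11.022′ = 0.183700°; total 175.183700
  E → positive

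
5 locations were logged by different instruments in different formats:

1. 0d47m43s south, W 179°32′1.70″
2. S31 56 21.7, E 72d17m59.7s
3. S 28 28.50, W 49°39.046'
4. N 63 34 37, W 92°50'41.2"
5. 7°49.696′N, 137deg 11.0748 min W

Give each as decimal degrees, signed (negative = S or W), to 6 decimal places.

1. -0.795278, -179.533806
2. -31.939361, 72.299917
3. -28.475000, -49.650767
4. 63.576944, -92.844778
5. 7.828267, -137.184580

Point 1:
  Lat: 0 + 47/60 + 43/3600 = 0.7952778
  hemisphere S, so the sign is −
  Lon: 179 + 32/60 + 1.7/3600 = 179.5338056
  W ⇒ negate
Point 2:
  φ: 56′ + 21.7″ = 56.36167′; 31 + 56.36167/60 = 31.9393611
  S → negative
  λ: 17′ + 59.7″ = 17.99500′; 72 + 17.99500/60 = 72.2999167
  E → positive
Point 3:
  Lat: 28.5′ = 0.475000°; total 28.4750000
  S → negative
  Longitude: 39.046′ = 0.650767°; total 49.6507667
  W ⇒ negate
Point 4:
  Lat: 63 + 34/60 + 37/3600 = 63.5769444
  N ⇒ keep positive
  Longitude: 92° + 50/60 + 41.2/3600 = 92 + 0.833333 + 0.011444 = 92.8447778
  W ⇒ negate
Point 5:
  φ: 49.696′ = 0.828267°; total 7.8282667
  N ⇒ keep positive
  λ: 137 + 11.0748/60 = 137.1845800
  W ⇒ negate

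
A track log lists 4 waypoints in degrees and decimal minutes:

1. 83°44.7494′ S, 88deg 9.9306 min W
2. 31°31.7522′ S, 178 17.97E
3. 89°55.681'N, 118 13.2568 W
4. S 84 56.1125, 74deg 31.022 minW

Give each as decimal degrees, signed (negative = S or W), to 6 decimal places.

1. -83.745823, -88.165510
2. -31.529203, 178.299500
3. 89.928017, -118.220947
4. -84.935208, -74.517033

Point 1:
  Latitude: 83 + 44.7494/60 = 83.7458233
  hemisphere S, so the sign is −
  λ: 88 + 9.9306/60 = 88.1655100
  hemisphere W, so the sign is −
Point 2:
  Latitude: 31.7522′ = 0.529203°; total 31.5292033
  S ⇒ negate
  λ: 17.97′ = 0.299500°; total 178.2995000
  E ⇒ keep positive
Point 3:
  Latitude: 89 + 55.681/60 = 89.9280167
  N ⇒ keep positive
  λ: 118 + 13.2568/60 = 118.2209467
  W → negative
Point 4:
  Latitude: 84 + 56.1125/60 = 84.9352083
  S ⇒ negate
  Lon: 31.022′ = 0.517033°; total 74.5170333
  W → negative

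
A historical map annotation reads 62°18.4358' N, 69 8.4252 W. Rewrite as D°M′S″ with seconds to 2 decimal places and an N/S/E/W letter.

62°18′26.15″ N, 69°08′25.51″ W

φ: 18.43580′ → 18′ and 0.43580 × 60 = 26.1480″
Longitude: 8.42520′ → 8′ and 0.42520 × 60 = 25.5120″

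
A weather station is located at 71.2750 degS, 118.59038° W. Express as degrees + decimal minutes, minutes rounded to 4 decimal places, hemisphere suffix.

71° 16.5000′ S, 118° 35.4228′ W

φ: fractional part 0.275000 → 16.500000 minutes
Lon: 118° + 0.590380 × 60 = 118° 35.422800′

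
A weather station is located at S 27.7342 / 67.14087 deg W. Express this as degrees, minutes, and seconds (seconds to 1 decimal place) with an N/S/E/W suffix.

27°44′3.1″ S, 67°08′27.1″ W

φ: 0.734200 × 60 = 44.05200′ → 44′, remainder × 60 = 3.120″
Lon: 0.140870 × 60 = 8.45220′ → 8′, remainder × 60 = 27.132″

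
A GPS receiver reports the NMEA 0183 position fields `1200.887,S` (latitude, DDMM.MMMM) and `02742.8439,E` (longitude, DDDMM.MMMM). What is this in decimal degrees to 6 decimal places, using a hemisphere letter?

12.014783° S, 27.714065° E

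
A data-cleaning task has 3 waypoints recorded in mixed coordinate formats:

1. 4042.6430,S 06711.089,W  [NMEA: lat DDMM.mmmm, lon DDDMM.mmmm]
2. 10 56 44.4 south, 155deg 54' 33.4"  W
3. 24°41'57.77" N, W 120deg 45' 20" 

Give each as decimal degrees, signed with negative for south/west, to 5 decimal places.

Point 1:
  Lat: degrees = first 2 digits = 40, minutes = 42.643; 40 + 42.643/60 = 40.710717
  S → negative
  λ: degrees = first 3 digits = 67, minutes = 11.089; 67 + 11.089/60 = 67.184817
  hemisphere W, so the sign is −
Point 2:
  φ: 56′ + 44.4″ = 56.74000′; 10 + 56.74000/60 = 10.945667
  hemisphere S, so the sign is −
  λ: 155° + 54/60 + 33.4/3600 = 155 + 0.900000 + 0.009278 = 155.909278
  hemisphere W, so the sign is −
Point 3:
  φ: 41′ + 57.77″ = 41.96283′; 24 + 41.96283/60 = 24.699381
  N → positive
  Lon: 45′ + 20″ = 45.33333′; 120 + 45.33333/60 = 120.755556
  hemisphere W, so the sign is −

1. -40.71072, -67.18482
2. -10.94567, -155.90928
3. 24.69938, -120.75556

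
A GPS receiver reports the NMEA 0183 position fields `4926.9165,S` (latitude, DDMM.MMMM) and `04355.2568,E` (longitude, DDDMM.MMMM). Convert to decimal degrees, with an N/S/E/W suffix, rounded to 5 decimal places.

49.44861° S, 43.92095° E

Latitude: split at 2 digits → 49° and 26.9165′; 49 + 26.9165/60 = 49.448608
Longitude: split at 3 digits → 043° and 55.2568′; 43 + 55.2568/60 = 43.920947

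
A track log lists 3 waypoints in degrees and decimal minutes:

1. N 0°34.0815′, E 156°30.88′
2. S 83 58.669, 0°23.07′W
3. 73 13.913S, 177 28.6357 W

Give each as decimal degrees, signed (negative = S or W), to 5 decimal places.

1. 0.56803, 156.51467
2. -83.97782, -0.38450
3. -73.23188, -177.47726

Point 1:
  Latitude: 34.0815′ = 0.568025°; total 0.568025
  N → positive
  Longitude: 156 + 30.88/60 = 156.514667
  E → positive
Point 2:
  φ: 58.669′ = 0.977817°; total 83.977817
  S ⇒ negate
  λ: 0 + 23.07/60 = 0.384500
  W ⇒ negate
Point 3:
  φ: 73 + 13.913/60 = 73.231883
  S → negative
  Longitude: 28.6357′ = 0.477262°; total 177.477262
  hemisphere W, so the sign is −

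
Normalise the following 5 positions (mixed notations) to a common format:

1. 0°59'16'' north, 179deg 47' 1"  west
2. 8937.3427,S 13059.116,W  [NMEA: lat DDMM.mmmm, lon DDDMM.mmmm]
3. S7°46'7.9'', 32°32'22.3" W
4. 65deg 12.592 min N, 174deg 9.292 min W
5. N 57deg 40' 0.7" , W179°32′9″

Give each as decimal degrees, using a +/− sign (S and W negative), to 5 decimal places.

Point 1:
  φ: 0 + 59/60 + 16/3600 = 0.987778
  N → positive
  Longitude: 179° + 47/60 + 1/3600 = 179 + 0.783333 + 0.000278 = 179.783611
  hemisphere W, so the sign is −
Point 2:
  Lat: split at 2 digits → 89° and 37.3427′; 89 + 37.3427/60 = 89.622378
  S → negative
  Lon: degrees = first 3 digits = 130, minutes = 59.116; 130 + 59.116/60 = 130.985267
  hemisphere W, so the sign is −
Point 3:
  Latitude: 7 + 46/60 + 7.9/3600 = 7.768861
  S → negative
  λ: 32 + 32/60 + 22.3/3600 = 32.539528
  W ⇒ negate
Point 4:
  Latitude: 65 + 12.592/60 = 65.209867
  N ⇒ keep positive
  Lon: 9.292′ = 0.154867°; total 174.154867
  hemisphere W, so the sign is −
Point 5:
  Lat: 57 + 40/60 + 0.7/3600 = 57.666861
  N → positive
  Longitude: 32′ + 9″ = 32.15000′; 179 + 32.15000/60 = 179.535833
  hemisphere W, so the sign is −

1. 0.98778, -179.78361
2. -89.62238, -130.98527
3. -7.76886, -32.53953
4. 65.20987, -174.15487
5. 57.66686, -179.53583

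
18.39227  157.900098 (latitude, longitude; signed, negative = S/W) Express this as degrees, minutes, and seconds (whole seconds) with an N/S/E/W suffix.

18°23′32″ N, 157°54′0″ E

Latitude: whole degrees 18; 23.53620′ → 23′ and 32.17″
Longitude: whole degrees 157; 54.00588′ → 54′ and 0.35″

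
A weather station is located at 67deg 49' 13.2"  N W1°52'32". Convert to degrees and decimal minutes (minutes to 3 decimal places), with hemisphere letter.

67° 49.220′ N, 1° 52.533′ W

Lat: 49 + 13.2/60 = 49.22000′
Lon: seconds/60 = 0.53333; minutes = 52 + 0.53333 = 52.53333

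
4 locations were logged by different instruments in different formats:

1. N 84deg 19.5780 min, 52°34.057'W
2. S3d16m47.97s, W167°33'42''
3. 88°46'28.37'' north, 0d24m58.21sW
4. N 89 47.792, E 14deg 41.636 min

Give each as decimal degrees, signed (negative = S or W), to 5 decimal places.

Point 1:
  Lat: 84 + 19.578/60 = 84.326300
  N ⇒ keep positive
  Lon: 52 + 34.057/60 = 52.567617
  W → negative
Point 2:
  Latitude: 3° + 16/60 + 47.97/3600 = 3 + 0.266667 + 0.013325 = 3.279992
  S → negative
  λ: 167° + 33/60 + 42/3600 = 167 + 0.550000 + 0.011667 = 167.561667
  hemisphere W, so the sign is −
Point 3:
  φ: 88° + 46/60 + 28.37/3600 = 88 + 0.766667 + 0.007881 = 88.774547
  N ⇒ keep positive
  λ: 0 + 24/60 + 58.21/3600 = 0.416169
  W ⇒ negate
Point 4:
  φ: 89 + 47.792/60 = 89.796533
  N → positive
  Longitude: 14 + 41.636/60 = 14.693933
  E ⇒ keep positive

1. 84.32630, -52.56762
2. -3.27999, -167.56167
3. 88.77455, -0.41617
4. 89.79653, 14.69393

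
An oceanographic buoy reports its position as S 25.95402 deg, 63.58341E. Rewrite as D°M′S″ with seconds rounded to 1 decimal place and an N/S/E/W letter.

25°57′14.5″ S, 63°35′0.3″ E

Latitude: whole degrees 25; 57.24120′ → 57′ and 14.472″
λ: 0.583410° → 35.00460′; 0.00460 × 60 = 0.276″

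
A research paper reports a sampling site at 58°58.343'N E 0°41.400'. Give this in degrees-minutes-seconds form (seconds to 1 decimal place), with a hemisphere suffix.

Latitude: 58.34300′ → 58′ and 0.34300 × 60 = 20.580″
Lon: 41.40000′ → 41′ and 0.40000 × 60 = 24.000″

58°58′20.6″ N, 0°41′24.0″ E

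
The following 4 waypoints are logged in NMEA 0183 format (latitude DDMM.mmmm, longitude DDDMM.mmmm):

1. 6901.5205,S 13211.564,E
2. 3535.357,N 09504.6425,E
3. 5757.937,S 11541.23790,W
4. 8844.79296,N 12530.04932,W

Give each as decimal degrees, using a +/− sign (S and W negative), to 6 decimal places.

1. -69.025342, 132.192733
2. 35.589283, 95.077375
3. -57.965617, -115.687298
4. 88.746549, -125.500822

Point 1:
  Lat: split at 2 digits → 69° and 1.5205′; 69 + 1.5205/60 = 69.0253417
  hemisphere S, so the sign is −
  λ: degrees = first 3 digits = 132, minutes = 11.564; 132 + 11.564/60 = 132.1927333
  E → positive
Point 2:
  Latitude: split at 2 digits → 35° and 35.357′; 35 + 35.357/60 = 35.5892833
  N → positive
  λ: degrees = first 3 digits = 95, minutes = 4.6425; 95 + 4.6425/60 = 95.0773750
  E → positive
Point 3:
  Lat: degrees = first 2 digits = 57, minutes = 57.937; 57 + 57.937/60 = 57.9656167
  S → negative
  Longitude: degrees = first 3 digits = 115, minutes = 41.2379; 115 + 41.2379/60 = 115.6872983
  hemisphere W, so the sign is −
Point 4:
  Lat: split at 2 digits → 88° and 44.79296′; 88 + 44.79296/60 = 88.7465493
  N ⇒ keep positive
  λ: degrees = first 3 digits = 125, minutes = 30.04932; 125 + 30.04932/60 = 125.5008220
  W → negative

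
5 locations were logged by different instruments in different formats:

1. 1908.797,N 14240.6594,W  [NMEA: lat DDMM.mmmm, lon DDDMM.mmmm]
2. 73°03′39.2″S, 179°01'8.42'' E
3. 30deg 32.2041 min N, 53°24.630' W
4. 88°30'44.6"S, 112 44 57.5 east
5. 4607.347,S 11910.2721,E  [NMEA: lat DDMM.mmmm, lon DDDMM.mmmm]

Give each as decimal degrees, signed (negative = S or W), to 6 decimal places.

Point 1:
  Lat: degrees = first 2 digits = 19, minutes = 8.797; 19 + 8.797/60 = 19.1466167
  N ⇒ keep positive
  λ: split at 3 digits → 142° and 40.6594′; 142 + 40.6594/60 = 142.6776567
  W ⇒ negate
Point 2:
  φ: 73 + 3/60 + 39.2/3600 = 73.0608889
  S ⇒ negate
  λ: 1′ + 8.42″ = 1.14033′; 179 + 1.14033/60 = 179.0190056
  E ⇒ keep positive
Point 3:
  Latitude: 32.2041′ = 0.536735°; total 30.5367350
  N ⇒ keep positive
  Longitude: 53 + 24.63/60 = 53.4105000
  W ⇒ negate
Point 4:
  Latitude: 88° + 30/60 + 44.6/3600 = 88 + 0.500000 + 0.012389 = 88.5123889
  S → negative
  Longitude: 112° + 44/60 + 57.5/3600 = 112 + 0.733333 + 0.015972 = 112.7493056
  E ⇒ keep positive
Point 5:
  Lat: split at 2 digits → 46° and 7.347′; 46 + 7.347/60 = 46.1224500
  S → negative
  λ: split at 3 digits → 119° and 10.2721′; 119 + 10.2721/60 = 119.1712017
  E → positive

1. 19.146617, -142.677657
2. -73.060889, 179.019006
3. 30.536735, -53.410500
4. -88.512389, 112.749306
5. -46.122450, 119.171202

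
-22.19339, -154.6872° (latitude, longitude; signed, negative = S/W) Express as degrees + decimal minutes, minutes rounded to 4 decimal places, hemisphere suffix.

22° 11.6034′ S, 154° 41.2320′ W

Latitude is negative → S; |value| = 22.193390
Lat: fractional part 0.193390 → 11.603400 minutes
Longitude is negative → W; |value| = 154.687200
Longitude: 154° + 0.687200 × 60 = 154° 41.232000′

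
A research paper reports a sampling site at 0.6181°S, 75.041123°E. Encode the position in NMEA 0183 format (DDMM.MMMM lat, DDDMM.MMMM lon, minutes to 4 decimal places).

0037.0860,S / 07502.4674,E

Latitude: fractional part 0.618100 → 37.086000 minutes
λ: fractional part 0.041123 → 2.467380 minutes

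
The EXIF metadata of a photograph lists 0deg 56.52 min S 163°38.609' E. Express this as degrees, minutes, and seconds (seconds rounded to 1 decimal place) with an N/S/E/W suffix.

φ: 56.52000′ → 56′ and 0.52000 × 60 = 31.200″
λ: 38.60900′ → 38′ and 0.60900 × 60 = 36.540″

0°56′31.2″ S, 163°38′36.5″ E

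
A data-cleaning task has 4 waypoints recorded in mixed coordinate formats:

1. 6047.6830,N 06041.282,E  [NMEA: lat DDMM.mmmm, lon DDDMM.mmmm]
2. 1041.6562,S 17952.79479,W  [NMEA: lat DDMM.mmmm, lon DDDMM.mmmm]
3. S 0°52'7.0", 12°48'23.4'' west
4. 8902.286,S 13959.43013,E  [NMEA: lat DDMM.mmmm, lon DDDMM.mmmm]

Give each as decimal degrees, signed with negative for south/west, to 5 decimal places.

Point 1:
  Lat: split at 2 digits → 60° and 47.683′; 60 + 47.683/60 = 60.794717
  N → positive
  Lon: degrees = first 3 digits = 60, minutes = 41.282; 60 + 41.282/60 = 60.688033
  E → positive
Point 2:
  φ: degrees = first 2 digits = 10, minutes = 41.6562; 10 + 41.6562/60 = 10.694270
  S ⇒ negate
  Longitude: degrees = first 3 digits = 179, minutes = 52.79479; 179 + 52.79479/60 = 179.879913
  hemisphere W, so the sign is −
Point 3:
  φ: 52′ + 7″ = 52.11667′; 0 + 52.11667/60 = 0.868611
  S → negative
  Longitude: 12 + 48/60 + 23.4/3600 = 12.806500
  W → negative
Point 4:
  Lat: degrees = first 2 digits = 89, minutes = 2.286; 89 + 2.286/60 = 89.038100
  S ⇒ negate
  Longitude: split at 3 digits → 139° and 59.43013′; 139 + 59.43013/60 = 139.990502
  E ⇒ keep positive

1. 60.79472, 60.68803
2. -10.69427, -179.87991
3. -0.86861, -12.80650
4. -89.03810, 139.99050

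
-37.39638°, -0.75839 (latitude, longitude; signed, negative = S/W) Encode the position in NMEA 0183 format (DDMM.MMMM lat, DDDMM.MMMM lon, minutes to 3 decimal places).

Latitude is negative → S; |value| = 37.396380
Latitude: minutes = (37.396380 − 37) × 60 = 23.78280
Longitude is negative → W; |value| = 0.758390
Lon: minutes = (0.758390 − 0) × 60 = 45.50340

3723.783,S / 00045.503,W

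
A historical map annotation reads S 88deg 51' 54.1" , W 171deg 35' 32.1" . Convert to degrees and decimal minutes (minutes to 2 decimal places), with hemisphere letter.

Lat: 51 + 54.1/60 = 51.9017′
Longitude: seconds/60 = 0.53500; minutes = 35 + 0.53500 = 35.5350

88° 51.90′ S, 171° 35.54′ W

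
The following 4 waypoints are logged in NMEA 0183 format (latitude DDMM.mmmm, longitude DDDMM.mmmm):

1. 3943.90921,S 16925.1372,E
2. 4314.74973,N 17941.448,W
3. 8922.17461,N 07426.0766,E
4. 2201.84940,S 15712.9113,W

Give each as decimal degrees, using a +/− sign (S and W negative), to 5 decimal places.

1. -39.73182, 169.41895
2. 43.24583, -179.69080
3. 89.36958, 74.43461
4. -22.03082, -157.21519

Point 1:
  Latitude: split at 2 digits → 39° and 43.90921′; 39 + 43.90921/60 = 39.731820
  S → negative
  Longitude: degrees = first 3 digits = 169, minutes = 25.1372; 169 + 25.1372/60 = 169.418953
  E → positive
Point 2:
  Latitude: degrees = first 2 digits = 43, minutes = 14.74973; 43 + 14.74973/60 = 43.245829
  N ⇒ keep positive
  Lon: degrees = first 3 digits = 179, minutes = 41.448; 179 + 41.448/60 = 179.690800
  hemisphere W, so the sign is −
Point 3:
  Lat: degrees = first 2 digits = 89, minutes = 22.17461; 89 + 22.17461/60 = 89.369577
  N → positive
  Lon: degrees = first 3 digits = 74, minutes = 26.0766; 74 + 26.0766/60 = 74.434610
  E → positive
Point 4:
  Lat: split at 2 digits → 22° and 1.8494′; 22 + 1.8494/60 = 22.030823
  S ⇒ negate
  Longitude: split at 3 digits → 157° and 12.9113′; 157 + 12.9113/60 = 157.215188
  W → negative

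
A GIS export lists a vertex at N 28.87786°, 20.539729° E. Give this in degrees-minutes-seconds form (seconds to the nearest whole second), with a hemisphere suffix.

φ: whole degrees 28; 52.67160′ → 52′ and 40.30″
Longitude: whole degrees 20; 32.38374′ → 32′ and 23.02″

28°52′40″ N, 20°32′23″ E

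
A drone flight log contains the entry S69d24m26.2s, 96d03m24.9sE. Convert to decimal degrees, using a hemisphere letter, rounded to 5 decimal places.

φ: 69 + 24/60 + 26.2/3600 = 69.407278
λ: 96° + 3/60 + 24.9/3600 = 96 + 0.050000 + 0.006917 = 96.056917

69.40728° S, 96.05692° E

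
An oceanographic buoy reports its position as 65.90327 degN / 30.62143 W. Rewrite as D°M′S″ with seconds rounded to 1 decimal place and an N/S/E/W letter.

φ: 0.903270 × 60 = 54.19620′ → 54′, remainder × 60 = 11.772″
Longitude: 0.621430 × 60 = 37.28580′ → 37′, remainder × 60 = 17.148″

65°54′11.8″ N, 30°37′17.1″ W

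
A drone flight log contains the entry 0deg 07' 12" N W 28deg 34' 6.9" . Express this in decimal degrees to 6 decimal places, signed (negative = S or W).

Lat: 0 + 7/60 + 12/3600 = 0.1200000
N ⇒ keep positive
λ: 34′ + 6.9″ = 34.11500′; 28 + 34.11500/60 = 28.5685833
W → negative

0.120000, -28.568583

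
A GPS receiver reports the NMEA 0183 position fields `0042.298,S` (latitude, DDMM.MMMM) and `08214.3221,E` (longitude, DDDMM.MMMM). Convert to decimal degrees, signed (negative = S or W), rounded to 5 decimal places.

-0.70497, 82.23870

Latitude: split at 2 digits → 00° and 42.298′; 0 + 42.298/60 = 0.704967
S → negative
Lon: degrees = first 3 digits = 82, minutes = 14.3221; 82 + 14.3221/60 = 82.238702
E → positive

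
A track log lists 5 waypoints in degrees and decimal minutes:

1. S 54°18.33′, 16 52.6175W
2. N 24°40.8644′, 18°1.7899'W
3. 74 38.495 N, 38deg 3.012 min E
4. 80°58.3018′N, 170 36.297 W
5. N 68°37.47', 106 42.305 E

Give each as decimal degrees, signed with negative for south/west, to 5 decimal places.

1. -54.30550, -16.87696
2. 24.68107, -18.02983
3. 74.64158, 38.05020
4. 80.97170, -170.60495
5. 68.62450, 106.70508

Point 1:
  Latitude: 18.33′ = 0.305500°; total 54.305500
  S → negative
  Longitude: 16 + 52.6175/60 = 16.876958
  W → negative
Point 2:
  Latitude: 40.8644′ = 0.681073°; total 24.681073
  N ⇒ keep positive
  Lon: 18 + 1.7899/60 = 18.029832
  W ⇒ negate
Point 3:
  Lat: 38.495′ = 0.641583°; total 74.641583
  N ⇒ keep positive
  Lon: 3.012′ = 0.050200°; total 38.050200
  E → positive
Point 4:
  Latitude: 58.3018′ = 0.971697°; total 80.971697
  N ⇒ keep positive
  λ: 170 + 36.297/60 = 170.604950
  hemisphere W, so the sign is −
Point 5:
  φ: 37.47′ = 0.624500°; total 68.624500
  N ⇒ keep positive
  Lon: 42.305′ = 0.705083°; total 106.705083
  E ⇒ keep positive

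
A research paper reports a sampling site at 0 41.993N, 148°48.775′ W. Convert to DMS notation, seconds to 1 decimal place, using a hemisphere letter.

0°41′59.6″ N, 148°48′46.5″ W

φ: 41.99300′ → 41′ and 0.99300 × 60 = 59.580″
Lon: fractional minutes 0.77500 × 60 = 46.500″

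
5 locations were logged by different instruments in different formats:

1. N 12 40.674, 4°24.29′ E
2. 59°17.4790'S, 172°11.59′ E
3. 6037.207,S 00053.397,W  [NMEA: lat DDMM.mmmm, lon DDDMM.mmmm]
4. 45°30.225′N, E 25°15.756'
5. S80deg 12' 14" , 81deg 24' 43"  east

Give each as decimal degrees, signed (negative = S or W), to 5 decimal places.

1. 12.67790, 4.40483
2. -59.29132, 172.19317
3. -60.62012, -0.88995
4. 45.50375, 25.26260
5. -80.20389, 81.41194

Point 1:
  Lat: 12 + 40.674/60 = 12.677900
  N ⇒ keep positive
  λ: 4 + 24.29/60 = 4.404833
  E → positive
Point 2:
  Lat: 59 + 17.479/60 = 59.291317
  S ⇒ negate
  λ: 11.59′ = 0.193167°; total 172.193167
  E ⇒ keep positive
Point 3:
  φ: split at 2 digits → 60° and 37.207′; 60 + 37.207/60 = 60.620117
  hemisphere S, so the sign is −
  Longitude: degrees = first 3 digits = 0, minutes = 53.397; 0 + 53.397/60 = 0.889950
  W ⇒ negate
Point 4:
  Latitude: 45 + 30.225/60 = 45.503750
  N ⇒ keep positive
  λ: 15.756′ = 0.262600°; total 25.262600
  E ⇒ keep positive
Point 5:
  Lat: 12′ + 14″ = 12.23333′; 80 + 12.23333/60 = 80.203889
  S → negative
  Lon: 81 + 24/60 + 43/3600 = 81.411944
  E ⇒ keep positive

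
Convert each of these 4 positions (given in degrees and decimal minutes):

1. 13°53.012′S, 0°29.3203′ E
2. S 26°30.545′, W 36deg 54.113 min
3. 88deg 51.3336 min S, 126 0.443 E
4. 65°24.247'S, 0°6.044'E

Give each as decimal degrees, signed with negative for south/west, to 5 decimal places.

1. -13.88353, 0.48867
2. -26.50908, -36.90188
3. -88.85556, 126.00738
4. -65.40412, 0.10073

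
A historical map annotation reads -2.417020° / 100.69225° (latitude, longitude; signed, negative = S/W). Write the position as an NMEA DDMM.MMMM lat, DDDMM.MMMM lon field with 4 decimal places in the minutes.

0225.0212,S / 10041.5350,E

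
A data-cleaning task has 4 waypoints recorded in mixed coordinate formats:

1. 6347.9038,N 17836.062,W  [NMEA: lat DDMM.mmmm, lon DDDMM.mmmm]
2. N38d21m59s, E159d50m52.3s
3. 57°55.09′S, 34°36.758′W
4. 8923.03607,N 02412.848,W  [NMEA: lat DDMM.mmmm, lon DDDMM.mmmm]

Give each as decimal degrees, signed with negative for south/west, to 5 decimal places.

Point 1:
  Lat: split at 2 digits → 63° and 47.9038′; 63 + 47.9038/60 = 63.798397
  N → positive
  λ: split at 3 digits → 178° and 36.062′; 178 + 36.062/60 = 178.601033
  W ⇒ negate
Point 2:
  φ: 21′ + 59″ = 21.98333′; 38 + 21.98333/60 = 38.366389
  N ⇒ keep positive
  Lon: 50′ + 52.3″ = 50.87167′; 159 + 50.87167/60 = 159.847861
  E ⇒ keep positive
Point 3:
  Latitude: 57 + 55.09/60 = 57.918167
  hemisphere S, so the sign is −
  Lon: 34 + 36.758/60 = 34.612633
  W → negative
Point 4:
  Latitude: split at 2 digits → 89° and 23.03607′; 89 + 23.03607/60 = 89.383935
  N ⇒ keep positive
  Lon: degrees = first 3 digits = 24, minutes = 12.848; 24 + 12.848/60 = 24.214133
  hemisphere W, so the sign is −

1. 63.79840, -178.60103
2. 38.36639, 159.84786
3. -57.91817, -34.61263
4. 89.38393, -24.21413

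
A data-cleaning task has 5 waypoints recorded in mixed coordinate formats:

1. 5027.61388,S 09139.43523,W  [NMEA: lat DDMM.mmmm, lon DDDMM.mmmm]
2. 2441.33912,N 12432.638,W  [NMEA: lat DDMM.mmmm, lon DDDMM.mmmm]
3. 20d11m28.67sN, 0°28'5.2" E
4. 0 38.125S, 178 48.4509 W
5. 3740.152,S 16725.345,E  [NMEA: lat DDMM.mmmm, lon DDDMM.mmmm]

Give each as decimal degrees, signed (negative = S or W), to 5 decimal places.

Point 1:
  Latitude: split at 2 digits → 50° and 27.61388′; 50 + 27.61388/60 = 50.460231
  S ⇒ negate
  Longitude: split at 3 digits → 091° and 39.43523′; 91 + 39.43523/60 = 91.657254
  hemisphere W, so the sign is −
Point 2:
  φ: degrees = first 2 digits = 24, minutes = 41.33912; 24 + 41.33912/60 = 24.688985
  N ⇒ keep positive
  λ: degrees = first 3 digits = 124, minutes = 32.638; 124 + 32.638/60 = 124.543967
  W → negative
Point 3:
  Lat: 20 + 11/60 + 28.67/3600 = 20.191297
  N ⇒ keep positive
  Longitude: 0° + 28/60 + 5.2/3600 = 0 + 0.466667 + 0.001444 = 0.468111
  E → positive
Point 4:
  Lat: 38.125′ = 0.635417°; total 0.635417
  S → negative
  λ: 48.4509′ = 0.807515°; total 178.807515
  W → negative
Point 5:
  φ: degrees = first 2 digits = 37, minutes = 40.152; 37 + 40.152/60 = 37.669200
  hemisphere S, so the sign is −
  Longitude: split at 3 digits → 167° and 25.345′; 167 + 25.345/60 = 167.422417
  E ⇒ keep positive

1. -50.46023, -91.65725
2. 24.68899, -124.54397
3. 20.19130, 0.46811
4. -0.63542, -178.80752
5. -37.66920, 167.42242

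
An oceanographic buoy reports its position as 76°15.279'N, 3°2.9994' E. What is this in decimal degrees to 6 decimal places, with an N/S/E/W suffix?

76.254650° N, 3.049990° E

Latitude: 76 + 15.279/60 = 76.2546500
λ: 2.9994′ = 0.049990°; total 3.0499900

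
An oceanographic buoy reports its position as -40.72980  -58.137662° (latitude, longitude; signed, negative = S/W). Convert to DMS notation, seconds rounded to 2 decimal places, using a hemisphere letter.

Latitude is negative → S; |value| = 40.729800
φ: whole degrees 40; 43.78800′ → 43′ and 47.2800″
Longitude is negative → W; |value| = 58.137662
Longitude: 0.137662 × 60 = 8.25972′ → 8′, remainder × 60 = 15.5832″

40°43′47.28″ S, 58°08′15.58″ W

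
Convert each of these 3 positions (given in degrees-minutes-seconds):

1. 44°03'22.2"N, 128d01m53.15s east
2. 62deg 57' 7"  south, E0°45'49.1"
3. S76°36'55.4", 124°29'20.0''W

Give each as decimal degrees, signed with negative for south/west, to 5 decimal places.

1. 44.05617, 128.03143
2. -62.95194, 0.76364
3. -76.61539, -124.48889

Point 1:
  Lat: 44° + 3/60 + 22.2/3600 = 44 + 0.050000 + 0.006167 = 44.056167
  N ⇒ keep positive
  Longitude: 128 + 1/60 + 53.15/3600 = 128.031431
  E ⇒ keep positive
Point 2:
  Lat: 62° + 57/60 + 7/3600 = 62 + 0.950000 + 0.001944 = 62.951944
  S → negative
  Longitude: 0° + 45/60 + 49.1/3600 = 0 + 0.750000 + 0.013639 = 0.763639
  E ⇒ keep positive
Point 3:
  Lat: 36′ + 55.4″ = 36.92333′; 76 + 36.92333/60 = 76.615389
  S → negative
  λ: 29′ + 20″ = 29.33333′; 124 + 29.33333/60 = 124.488889
  W ⇒ negate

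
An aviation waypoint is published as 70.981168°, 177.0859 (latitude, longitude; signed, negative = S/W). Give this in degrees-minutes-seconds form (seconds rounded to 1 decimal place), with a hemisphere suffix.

70°58′52.2″ N, 177°05′9.2″ E

Latitude: 0.981168 × 60 = 58.87008′ → 58′, remainder × 60 = 52.205″
λ: whole degrees 177; 5.15400′ → 5′ and 9.240″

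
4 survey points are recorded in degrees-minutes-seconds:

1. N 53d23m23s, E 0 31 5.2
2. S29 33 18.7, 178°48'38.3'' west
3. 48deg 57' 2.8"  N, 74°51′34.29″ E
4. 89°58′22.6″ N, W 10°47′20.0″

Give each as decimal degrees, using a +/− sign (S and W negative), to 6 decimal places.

1. 53.389722, 0.518111
2. -29.555194, -178.810639
3. 48.950778, 74.859525
4. 89.972944, -10.788889

Point 1:
  Latitude: 23′ + 23″ = 23.38333′; 53 + 23.38333/60 = 53.3897222
  N → positive
  Lon: 0 + 31/60 + 5.2/3600 = 0.5181111
  E → positive
Point 2:
  φ: 33′ + 18.7″ = 33.31167′; 29 + 33.31167/60 = 29.5551944
  hemisphere S, so the sign is −
  Longitude: 178° + 48/60 + 38.3/3600 = 178 + 0.800000 + 0.010639 = 178.8106389
  W → negative
Point 3:
  Latitude: 48° + 57/60 + 2.8/3600 = 48 + 0.950000 + 0.000778 = 48.9507778
  N → positive
  Lon: 51′ + 34.29″ = 51.57150′; 74 + 51.57150/60 = 74.8595250
  E ⇒ keep positive
Point 4:
  Lat: 89 + 58/60 + 22.6/3600 = 89.9729444
  N ⇒ keep positive
  Longitude: 47′ + 20″ = 47.33333′; 10 + 47.33333/60 = 10.7888889
  W ⇒ negate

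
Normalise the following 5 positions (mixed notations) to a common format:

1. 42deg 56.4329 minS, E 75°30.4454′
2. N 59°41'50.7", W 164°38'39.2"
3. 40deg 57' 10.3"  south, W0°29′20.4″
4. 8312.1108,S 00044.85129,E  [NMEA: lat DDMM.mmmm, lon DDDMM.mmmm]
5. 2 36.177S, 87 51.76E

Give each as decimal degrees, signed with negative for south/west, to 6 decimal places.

Point 1:
  Lat: 42 + 56.4329/60 = 42.9405483
  S ⇒ negate
  Lon: 30.4454′ = 0.507423°; total 75.5074233
  E ⇒ keep positive
Point 2:
  Lat: 41′ + 50.7″ = 41.84500′; 59 + 41.84500/60 = 59.6974167
  N ⇒ keep positive
  Lon: 164° + 38/60 + 39.2/3600 = 164 + 0.633333 + 0.010889 = 164.6442222
  W ⇒ negate
Point 3:
  φ: 40 + 57/60 + 10.3/3600 = 40.9528611
  S → negative
  Lon: 29′ + 20.4″ = 29.34000′; 0 + 29.34000/60 = 0.4890000
  W → negative
Point 4:
  Lat: degrees = first 2 digits = 83, minutes = 12.1108; 83 + 12.1108/60 = 83.2018467
  S ⇒ negate
  Lon: split at 3 digits → 000° and 44.85129′; 0 + 44.85129/60 = 0.7475215
  E ⇒ keep positive
Point 5:
  Lat: 2 + 36.177/60 = 2.6029500
  hemisphere S, so the sign is −
  λ: 87 + 51.76/60 = 87.8626667
  E → positive

1. -42.940548, 75.507423
2. 59.697417, -164.644222
3. -40.952861, -0.489000
4. -83.201847, 0.747522
5. -2.602950, 87.862667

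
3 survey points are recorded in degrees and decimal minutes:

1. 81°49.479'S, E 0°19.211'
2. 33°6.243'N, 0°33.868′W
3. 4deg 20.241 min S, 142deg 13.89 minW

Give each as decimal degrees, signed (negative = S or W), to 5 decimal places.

1. -81.82465, 0.32018
2. 33.10405, -0.56447
3. -4.33735, -142.23150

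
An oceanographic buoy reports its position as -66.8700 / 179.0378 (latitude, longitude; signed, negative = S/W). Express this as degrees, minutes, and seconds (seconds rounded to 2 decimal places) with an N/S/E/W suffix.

Latitude is negative → S; |value| = 66.870000
φ: whole degrees 66; 52.20000′ → 52′ and 12.0000″
λ: whole degrees 179; 2.26800′ → 2′ and 16.0800″

66°52′12.00″ S, 179°02′16.08″ E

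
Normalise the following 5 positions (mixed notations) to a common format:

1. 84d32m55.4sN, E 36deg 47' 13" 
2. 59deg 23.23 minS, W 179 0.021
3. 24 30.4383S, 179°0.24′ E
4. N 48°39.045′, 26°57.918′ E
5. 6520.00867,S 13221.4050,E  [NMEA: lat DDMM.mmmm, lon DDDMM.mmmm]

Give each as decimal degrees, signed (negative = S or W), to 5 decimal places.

Point 1:
  Lat: 32′ + 55.4″ = 32.92333′; 84 + 32.92333/60 = 84.548722
  N ⇒ keep positive
  Longitude: 36° + 47/60 + 13/3600 = 36 + 0.783333 + 0.003611 = 36.786944
  E → positive
Point 2:
  Latitude: 23.23′ = 0.387167°; total 59.387167
  hemisphere S, so the sign is −
  Longitude: 0.021′ = 0.000350°; total 179.000350
  hemisphere W, so the sign is −
Point 3:
  Latitude: 24 + 30.4383/60 = 24.507305
  S ⇒ negate
  Lon: 179 + 0.24/60 = 179.004000
  E ⇒ keep positive
Point 4:
  Lat: 48 + 39.045/60 = 48.650750
  N → positive
  Lon: 57.918′ = 0.965300°; total 26.965300
  E ⇒ keep positive
Point 5:
  φ: degrees = first 2 digits = 65, minutes = 20.00867; 65 + 20.00867/60 = 65.333478
  S → negative
  Longitude: degrees = first 3 digits = 132, minutes = 21.405; 132 + 21.405/60 = 132.356750
  E → positive

1. 84.54872, 36.78694
2. -59.38717, -179.00035
3. -24.50731, 179.00400
4. 48.65075, 26.96530
5. -65.33348, 132.35675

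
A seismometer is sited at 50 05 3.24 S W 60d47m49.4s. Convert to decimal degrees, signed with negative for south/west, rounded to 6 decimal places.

-50.084233, -60.797056

Latitude: 5′ + 3.24″ = 5.05400′; 50 + 5.05400/60 = 50.0842333
S → negative
λ: 60° + 47/60 + 49.4/3600 = 60 + 0.783333 + 0.013722 = 60.7970556
W → negative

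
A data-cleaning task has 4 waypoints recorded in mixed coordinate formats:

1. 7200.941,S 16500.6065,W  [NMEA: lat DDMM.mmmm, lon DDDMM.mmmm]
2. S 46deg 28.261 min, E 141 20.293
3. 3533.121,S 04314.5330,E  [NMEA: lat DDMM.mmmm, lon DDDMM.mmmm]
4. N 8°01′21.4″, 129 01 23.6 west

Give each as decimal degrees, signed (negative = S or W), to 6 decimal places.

1. -72.015683, -165.010108
2. -46.471017, 141.338217
3. -35.552017, 43.242217
4. 8.022611, -129.023222

Point 1:
  φ: split at 2 digits → 72° and 0.941′; 72 + 0.941/60 = 72.0156833
  S → negative
  Lon: degrees = first 3 digits = 165, minutes = 0.6065; 165 + 0.6065/60 = 165.0101083
  W ⇒ negate
Point 2:
  Latitude: 46 + 28.261/60 = 46.4710167
  hemisphere S, so the sign is −
  Lon: 20.293′ = 0.338217°; total 141.3382167
  E → positive
Point 3:
  Latitude: degrees = first 2 digits = 35, minutes = 33.121; 35 + 33.121/60 = 35.5520167
  hemisphere S, so the sign is −
  Lon: degrees = first 3 digits = 43, minutes = 14.533; 43 + 14.533/60 = 43.2422167
  E ⇒ keep positive
Point 4:
  Latitude: 1′ + 21.4″ = 1.35667′; 8 + 1.35667/60 = 8.0226111
  N → positive
  Longitude: 129 + 1/60 + 23.6/3600 = 129.0232222
  W ⇒ negate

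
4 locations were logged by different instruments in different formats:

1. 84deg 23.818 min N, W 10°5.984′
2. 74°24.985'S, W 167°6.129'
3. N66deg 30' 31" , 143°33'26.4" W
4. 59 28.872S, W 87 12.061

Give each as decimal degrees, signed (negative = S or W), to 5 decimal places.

1. 84.39697, -10.09973
2. -74.41642, -167.10215
3. 66.50861, -143.55733
4. -59.48120, -87.20102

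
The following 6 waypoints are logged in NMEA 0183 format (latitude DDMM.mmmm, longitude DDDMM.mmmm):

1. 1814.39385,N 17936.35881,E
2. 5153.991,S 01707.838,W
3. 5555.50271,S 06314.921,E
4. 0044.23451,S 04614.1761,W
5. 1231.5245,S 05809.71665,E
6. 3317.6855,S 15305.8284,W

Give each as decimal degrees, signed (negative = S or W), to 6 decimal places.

Point 1:
  φ: split at 2 digits → 18° and 14.39385′; 18 + 14.39385/60 = 18.2398975
  N ⇒ keep positive
  λ: split at 3 digits → 179° and 36.35881′; 179 + 36.35881/60 = 179.6059802
  E → positive
Point 2:
  φ: split at 2 digits → 51° and 53.991′; 51 + 53.991/60 = 51.8998500
  S → negative
  Lon: split at 3 digits → 017° and 7.838′; 17 + 7.838/60 = 17.1306333
  hemisphere W, so the sign is −
Point 3:
  Latitude: split at 2 digits → 55° and 55.50271′; 55 + 55.50271/60 = 55.9250452
  S → negative
  Lon: degrees = first 3 digits = 63, minutes = 14.921; 63 + 14.921/60 = 63.2486833
  E → positive
Point 4:
  Latitude: degrees = first 2 digits = 0, minutes = 44.23451; 0 + 44.23451/60 = 0.7372418
  hemisphere S, so the sign is −
  Lon: degrees = first 3 digits = 46, minutes = 14.1761; 46 + 14.1761/60 = 46.2362683
  hemisphere W, so the sign is −
Point 5:
  Lat: degrees = first 2 digits = 12, minutes = 31.5245; 12 + 31.5245/60 = 12.5254083
  hemisphere S, so the sign is −
  Longitude: degrees = first 3 digits = 58, minutes = 9.71665; 58 + 9.71665/60 = 58.1619442
  E → positive
Point 6:
  Latitude: split at 2 digits → 33° and 17.6855′; 33 + 17.6855/60 = 33.2947583
  S → negative
  Lon: degrees = first 3 digits = 153, minutes = 5.8284; 153 + 5.8284/60 = 153.0971400
  W → negative

1. 18.239898, 179.605980
2. -51.899850, -17.130633
3. -55.925045, 63.248683
4. -0.737242, -46.236268
5. -12.525408, 58.161944
6. -33.294758, -153.097140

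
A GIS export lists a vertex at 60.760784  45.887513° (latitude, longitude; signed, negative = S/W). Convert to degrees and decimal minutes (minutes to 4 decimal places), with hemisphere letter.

60° 45.6470′ N, 45° 53.2508′ E

Latitude: 60° + 0.760784 × 60 = 60° 45.647040′
Longitude: minutes = (45.887513 − 45) × 60 = 53.250780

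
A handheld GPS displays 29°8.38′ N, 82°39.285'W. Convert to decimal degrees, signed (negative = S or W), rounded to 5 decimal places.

29.13967, -82.65475

Latitude: 29 + 8.38/60 = 29.139667
N → positive
Lon: 39.285′ = 0.654750°; total 82.654750
W → negative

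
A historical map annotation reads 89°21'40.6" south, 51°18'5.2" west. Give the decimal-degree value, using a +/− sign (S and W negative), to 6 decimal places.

-89.361278, -51.301444

Latitude: 21′ + 40.6″ = 21.67667′; 89 + 21.67667/60 = 89.3612778
S ⇒ negate
λ: 18′ + 5.2″ = 18.08667′; 51 + 18.08667/60 = 51.3014444
W ⇒ negate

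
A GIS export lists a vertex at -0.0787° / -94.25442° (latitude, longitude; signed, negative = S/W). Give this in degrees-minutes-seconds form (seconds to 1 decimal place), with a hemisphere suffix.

0°04′43.3″ S, 94°15′15.9″ W

Latitude is negative → S; |value| = 0.078700
φ: 0.078700° → 4.72200′; 0.72200 × 60 = 43.320″
Longitude is negative → W; |value| = 94.254420
Longitude: 0.254420 × 60 = 15.26520′ → 15′, remainder × 60 = 15.912″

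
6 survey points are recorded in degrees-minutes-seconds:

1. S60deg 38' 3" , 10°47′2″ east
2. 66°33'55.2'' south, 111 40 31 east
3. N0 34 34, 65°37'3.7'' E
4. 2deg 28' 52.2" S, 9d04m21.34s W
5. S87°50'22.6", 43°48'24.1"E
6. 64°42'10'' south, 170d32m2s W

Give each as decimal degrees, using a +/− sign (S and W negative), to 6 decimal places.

Point 1:
  φ: 60° + 38/60 + 3/3600 = 60 + 0.633333 + 0.000833 = 60.6341667
  S → negative
  λ: 10° + 47/60 + 2/3600 = 10 + 0.783333 + 0.000556 = 10.7838889
  E → positive
Point 2:
  Latitude: 66° + 33/60 + 55.2/3600 = 66 + 0.550000 + 0.015333 = 66.5653333
  S → negative
  Lon: 111 + 40/60 + 31/3600 = 111.6752778
  E → positive
Point 3:
  Latitude: 34′ + 34″ = 34.56667′; 0 + 34.56667/60 = 0.5761111
  N → positive
  λ: 37′ + 3.7″ = 37.06167′; 65 + 37.06167/60 = 65.6176944
  E → positive
Point 4:
  φ: 28′ + 52.2″ = 28.87000′; 2 + 28.87000/60 = 2.4811667
  S ⇒ negate
  Longitude: 4′ + 21.34″ = 4.35567′; 9 + 4.35567/60 = 9.0725944
  W → negative
Point 5:
  Latitude: 87° + 50/60 + 22.6/3600 = 87 + 0.833333 + 0.006278 = 87.8396111
  hemisphere S, so the sign is −
  Longitude: 43 + 48/60 + 24.1/3600 = 43.8066944
  E ⇒ keep positive
Point 6:
  φ: 42′ + 10″ = 42.16667′; 64 + 42.16667/60 = 64.7027778
  S → negative
  λ: 170° + 32/60 + 2/3600 = 170 + 0.533333 + 0.000556 = 170.5338889
  W → negative

1. -60.634167, 10.783889
2. -66.565333, 111.675278
3. 0.576111, 65.617694
4. -2.481167, -9.072594
5. -87.839611, 43.806694
6. -64.702778, -170.533889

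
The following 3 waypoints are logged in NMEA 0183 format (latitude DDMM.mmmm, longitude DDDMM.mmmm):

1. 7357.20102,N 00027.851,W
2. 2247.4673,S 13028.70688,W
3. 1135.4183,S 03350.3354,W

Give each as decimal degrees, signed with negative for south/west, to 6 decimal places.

1. 73.953350, -0.464183
2. -22.791122, -130.478448
3. -11.590305, -33.838923

Point 1:
  φ: degrees = first 2 digits = 73, minutes = 57.20102; 73 + 57.20102/60 = 73.9533503
  N ⇒ keep positive
  Longitude: split at 3 digits → 000° and 27.851′; 0 + 27.851/60 = 0.4641833
  hemisphere W, so the sign is −
Point 2:
  Lat: degrees = first 2 digits = 22, minutes = 47.4673; 22 + 47.4673/60 = 22.7911217
  S → negative
  Lon: split at 3 digits → 130° and 28.70688′; 130 + 28.70688/60 = 130.4784480
  W → negative
Point 3:
  φ: degrees = first 2 digits = 11, minutes = 35.4183; 11 + 35.4183/60 = 11.5903050
  S ⇒ negate
  Longitude: degrees = first 3 digits = 33, minutes = 50.3354; 33 + 50.3354/60 = 33.8389233
  W → negative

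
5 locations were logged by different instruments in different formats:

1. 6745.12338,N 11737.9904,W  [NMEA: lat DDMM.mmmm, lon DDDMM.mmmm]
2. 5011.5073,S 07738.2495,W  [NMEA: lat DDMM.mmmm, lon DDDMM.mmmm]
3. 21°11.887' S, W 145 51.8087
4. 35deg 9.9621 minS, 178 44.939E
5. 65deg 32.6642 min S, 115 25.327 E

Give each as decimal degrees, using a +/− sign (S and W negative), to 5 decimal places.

Point 1:
  Latitude: degrees = first 2 digits = 67, minutes = 45.12338; 67 + 45.12338/60 = 67.752056
  N → positive
  Longitude: degrees = first 3 digits = 117, minutes = 37.9904; 117 + 37.9904/60 = 117.633173
  W ⇒ negate
Point 2:
  Latitude: split at 2 digits → 50° and 11.5073′; 50 + 11.5073/60 = 50.191788
  S ⇒ negate
  Longitude: split at 3 digits → 077° and 38.2495′; 77 + 38.2495/60 = 77.637492
  W ⇒ negate
Point 3:
  φ: 11.887′ = 0.198117°; total 21.198117
  hemisphere S, so the sign is −
  λ: 51.8087′ = 0.863478°; total 145.863478
  W → negative
Point 4:
  φ: 9.9621′ = 0.166035°; total 35.166035
  hemisphere S, so the sign is −
  Lon: 178 + 44.939/60 = 178.748983
  E → positive
Point 5:
  Latitude: 65 + 32.6642/60 = 65.544403
  S ⇒ negate
  Longitude: 115 + 25.327/60 = 115.422117
  E ⇒ keep positive

1. 67.75206, -117.63317
2. -50.19179, -77.63749
3. -21.19812, -145.86348
4. -35.16604, 178.74898
5. -65.54440, 115.42212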